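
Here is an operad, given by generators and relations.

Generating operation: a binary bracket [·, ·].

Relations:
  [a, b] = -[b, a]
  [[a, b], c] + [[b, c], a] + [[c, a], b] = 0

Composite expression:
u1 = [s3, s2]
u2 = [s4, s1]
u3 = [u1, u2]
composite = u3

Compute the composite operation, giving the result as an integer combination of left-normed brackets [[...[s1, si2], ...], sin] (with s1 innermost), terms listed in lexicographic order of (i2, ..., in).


-[[[s1, s4], s2], s3] + [[[s1, s4], s3], s2]

Skip Jacobi rewriting: expand, keep s1-initial words, read off terms.
Composite bracket: [[s3, s2], [s4, s1]]
Under [a, b] = ab - ba we get 8 signed associative words (2^3 = 8).
Coefficients come from the s1-initial words:
  word s1s4s2s3 has sign -1, contributing -[[[s1, s4], s2], s3]
  word s1s4s3s2 has sign +1, contributing +[[[s1, s4], s3], s2]


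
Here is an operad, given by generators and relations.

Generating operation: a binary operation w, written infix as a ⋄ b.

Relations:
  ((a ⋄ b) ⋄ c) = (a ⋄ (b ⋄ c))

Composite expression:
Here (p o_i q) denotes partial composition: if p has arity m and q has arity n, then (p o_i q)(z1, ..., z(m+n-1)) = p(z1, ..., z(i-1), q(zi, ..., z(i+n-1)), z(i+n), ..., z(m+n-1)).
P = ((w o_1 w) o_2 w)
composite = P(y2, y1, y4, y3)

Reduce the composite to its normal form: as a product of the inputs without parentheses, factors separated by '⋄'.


y2 ⋄ y1 ⋄ y4 ⋄ y3

Associativity of w dissolves the nesting; only the y-input order survives.
(y1 ⋄ y4) linearizes to y1 ⋄ y4
(y2 ⋄ (y1 ⋄ y4)) linearizes to y2 ⋄ y1 ⋄ y4
((y2 ⋄ (y1 ⋄ y4)) ⋄ y3) linearizes to y2 ⋄ y1 ⋄ y4 ⋄ y3


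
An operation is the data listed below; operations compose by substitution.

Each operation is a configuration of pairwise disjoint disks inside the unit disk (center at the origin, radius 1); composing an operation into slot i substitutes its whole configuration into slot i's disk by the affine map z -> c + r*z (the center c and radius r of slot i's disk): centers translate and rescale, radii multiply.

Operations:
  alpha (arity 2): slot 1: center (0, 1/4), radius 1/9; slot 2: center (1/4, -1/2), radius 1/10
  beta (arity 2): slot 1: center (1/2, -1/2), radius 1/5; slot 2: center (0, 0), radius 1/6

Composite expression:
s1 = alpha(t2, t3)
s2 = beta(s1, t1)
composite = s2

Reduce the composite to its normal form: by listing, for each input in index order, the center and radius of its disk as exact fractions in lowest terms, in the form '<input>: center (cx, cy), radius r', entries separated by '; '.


t1: center (0, 0), radius 1/6; t2: center (1/2, -9/20), radius 1/45; t3: center (11/20, -3/5), radius 1/50

Follow each t-input down from beta: c' goes to c + r*c', radius to r*r'.
t2 passes through 2 substitutions, ending at center (1/2, -9/20), radius 1/45
t3 passes through 2 substitutions, ending at center (11/20, -3/5), radius 1/50
t1 passes through 1 substitution, ending at center (0, 0), radius 1/6


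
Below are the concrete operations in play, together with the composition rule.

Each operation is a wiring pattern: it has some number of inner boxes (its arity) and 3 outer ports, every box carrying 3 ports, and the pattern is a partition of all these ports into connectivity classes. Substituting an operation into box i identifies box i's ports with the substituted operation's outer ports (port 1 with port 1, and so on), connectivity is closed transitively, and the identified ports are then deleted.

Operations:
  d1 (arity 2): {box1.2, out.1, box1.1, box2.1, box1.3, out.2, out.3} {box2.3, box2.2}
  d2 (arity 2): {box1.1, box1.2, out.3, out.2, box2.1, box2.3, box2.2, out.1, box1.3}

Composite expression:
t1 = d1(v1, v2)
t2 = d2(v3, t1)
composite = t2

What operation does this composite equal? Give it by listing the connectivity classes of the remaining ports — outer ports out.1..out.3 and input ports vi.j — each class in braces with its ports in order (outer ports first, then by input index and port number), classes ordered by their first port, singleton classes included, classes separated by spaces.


{out.1, out.2, out.3, v1.1, v1.2, v1.3, v2.1, v3.1, v3.2, v3.3} {v2.2, v2.3}

Two ports join when wires chain via d2-identified ports.
after d1, the pattern on (v1, v2) reads {out.1, out.2, out.3, v1.1, v1.2, v1.3, v2.1} {v2.2, v2.3} (out.j = its outer ports)
after d2, the pattern on (v3, v1, v2) reads {out.1, out.2, out.3, v1.1, v1.2, v1.3, v2.1, v3.1, v3.2, v3.3} {v2.2, v2.3} (out.j = its outer ports)


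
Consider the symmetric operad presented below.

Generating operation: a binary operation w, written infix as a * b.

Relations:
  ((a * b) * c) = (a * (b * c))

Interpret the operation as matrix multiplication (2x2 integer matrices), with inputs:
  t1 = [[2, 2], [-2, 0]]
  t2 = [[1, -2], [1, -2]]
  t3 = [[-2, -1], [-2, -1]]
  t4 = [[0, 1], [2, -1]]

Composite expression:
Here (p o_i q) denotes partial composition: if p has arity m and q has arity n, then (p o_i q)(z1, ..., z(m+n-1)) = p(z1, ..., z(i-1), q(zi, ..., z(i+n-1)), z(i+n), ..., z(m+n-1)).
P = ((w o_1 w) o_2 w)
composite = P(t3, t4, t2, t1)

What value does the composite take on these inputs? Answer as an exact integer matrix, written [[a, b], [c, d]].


(t4 * t2) = [[1, -2], [1, -2]]
(t3 * (t4 * t2)) = [[-3, 6], [-3, 6]]
((t3 * (t4 * t2)) * t1) = [[-18, -6], [-18, -6]]

[[-18, -6], [-18, -6]]


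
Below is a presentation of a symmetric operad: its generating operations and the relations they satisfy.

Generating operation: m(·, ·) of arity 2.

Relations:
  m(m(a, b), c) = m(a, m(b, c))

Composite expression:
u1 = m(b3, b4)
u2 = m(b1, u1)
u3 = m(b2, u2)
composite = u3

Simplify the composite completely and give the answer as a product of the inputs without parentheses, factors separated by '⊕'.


b2 ⊕ b1 ⊕ b3 ⊕ b4


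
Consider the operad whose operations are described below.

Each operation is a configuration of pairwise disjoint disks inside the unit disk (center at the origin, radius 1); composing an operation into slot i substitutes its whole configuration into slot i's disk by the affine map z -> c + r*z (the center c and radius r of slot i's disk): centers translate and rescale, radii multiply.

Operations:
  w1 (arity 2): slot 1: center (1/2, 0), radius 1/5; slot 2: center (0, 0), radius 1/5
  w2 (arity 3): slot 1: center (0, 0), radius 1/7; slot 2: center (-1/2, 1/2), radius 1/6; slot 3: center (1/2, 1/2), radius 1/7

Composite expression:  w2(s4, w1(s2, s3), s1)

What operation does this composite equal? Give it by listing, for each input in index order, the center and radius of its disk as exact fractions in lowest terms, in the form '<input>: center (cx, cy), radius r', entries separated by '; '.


s1: center (1/2, 1/2), radius 1/7; s2: center (-5/12, 1/2), radius 1/30; s3: center (-1/2, 1/2), radius 1/30; s4: center (0, 0), radius 1/7

Only the slot chain above each s matters under w2; compose those maps.
s4 passes through 1 substitution, ending at center (0, 0), radius 1/7
s2 passes through 2 substitutions, ending at center (-5/12, 1/2), radius 1/30
s3 passes through 2 substitutions, ending at center (-1/2, 1/2), radius 1/30
s1 passes through 1 substitution, ending at center (1/2, 1/2), radius 1/7


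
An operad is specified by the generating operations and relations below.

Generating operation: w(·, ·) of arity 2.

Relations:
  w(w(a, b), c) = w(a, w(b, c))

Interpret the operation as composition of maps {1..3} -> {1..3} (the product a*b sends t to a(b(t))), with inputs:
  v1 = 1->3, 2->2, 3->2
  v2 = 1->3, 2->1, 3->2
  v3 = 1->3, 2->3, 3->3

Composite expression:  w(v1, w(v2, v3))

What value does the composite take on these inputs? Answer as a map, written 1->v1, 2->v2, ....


1->2, 2->2, 3->2


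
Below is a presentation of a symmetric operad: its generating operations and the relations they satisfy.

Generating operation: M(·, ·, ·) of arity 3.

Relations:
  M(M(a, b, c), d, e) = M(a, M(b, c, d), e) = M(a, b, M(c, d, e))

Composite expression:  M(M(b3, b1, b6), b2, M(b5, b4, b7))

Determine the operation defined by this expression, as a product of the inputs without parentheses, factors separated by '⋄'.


b3 ⋄ b1 ⋄ b6 ⋄ b2 ⋄ b5 ⋄ b4 ⋄ b7

Under associativity of M, the answer is the b's in reading order.
M(b3, b1, b6) linearizes to b3 ⋄ b1 ⋄ b6
M(b5, b4, b7) linearizes to b5 ⋄ b4 ⋄ b7
M(M(b3, b1, b6), b2, M(b5, b4, b7)) linearizes to b3 ⋄ b1 ⋄ b6 ⋄ b2 ⋄ b5 ⋄ b4 ⋄ b7


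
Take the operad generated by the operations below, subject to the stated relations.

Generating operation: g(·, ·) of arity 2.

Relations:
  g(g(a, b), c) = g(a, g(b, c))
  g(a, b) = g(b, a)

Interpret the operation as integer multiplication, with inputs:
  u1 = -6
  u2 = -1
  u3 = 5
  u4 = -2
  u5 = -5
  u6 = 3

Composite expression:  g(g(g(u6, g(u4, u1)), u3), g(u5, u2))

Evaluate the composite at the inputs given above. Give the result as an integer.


900

g(u4, u1) = 12
g(u6, g(u4, u1)) = 36
g(g(u6, g(u4, u1)), u3) = 180
g(u5, u2) = 5
g(g(g(u6, g(u4, u1)), u3), g(u5, u2)) = 900


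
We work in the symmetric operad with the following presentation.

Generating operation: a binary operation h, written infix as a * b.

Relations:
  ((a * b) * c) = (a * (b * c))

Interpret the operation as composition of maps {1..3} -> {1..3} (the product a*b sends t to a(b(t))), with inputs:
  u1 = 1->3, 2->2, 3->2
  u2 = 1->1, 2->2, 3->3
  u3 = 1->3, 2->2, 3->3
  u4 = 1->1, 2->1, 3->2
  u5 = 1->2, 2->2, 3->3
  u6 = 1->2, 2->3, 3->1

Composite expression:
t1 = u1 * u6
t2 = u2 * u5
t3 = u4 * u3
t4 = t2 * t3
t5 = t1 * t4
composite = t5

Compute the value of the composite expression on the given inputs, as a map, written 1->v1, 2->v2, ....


1->2, 2->2, 3->2

(u1 * u6) = 1->2, 2->2, 3->3
(u2 * u5) = 1->2, 2->2, 3->3
(u4 * u3) = 1->2, 2->1, 3->2
((u2 * u5) * (u4 * u3)) = 1->2, 2->2, 3->2
((u1 * u6) * ((u2 * u5) * (u4 * u3))) = 1->2, 2->2, 3->2


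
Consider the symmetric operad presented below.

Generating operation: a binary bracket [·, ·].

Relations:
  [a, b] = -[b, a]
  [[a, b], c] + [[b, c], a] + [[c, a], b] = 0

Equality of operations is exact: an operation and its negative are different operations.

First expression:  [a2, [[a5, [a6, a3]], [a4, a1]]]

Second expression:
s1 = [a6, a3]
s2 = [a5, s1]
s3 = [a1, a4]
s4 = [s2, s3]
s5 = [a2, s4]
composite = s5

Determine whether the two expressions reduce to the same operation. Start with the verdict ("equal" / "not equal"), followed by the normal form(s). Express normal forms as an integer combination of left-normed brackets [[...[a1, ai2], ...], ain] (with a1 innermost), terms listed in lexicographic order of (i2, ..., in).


Normal form of the first expression: -[[[[[a1, a4], a3], a6], a5], a2] + [[[[[a1, a4], a5], a3], a6], a2] - [[[[[a1, a4], a5], a6], a3], a2] + [[[[[a1, a4], a6], a3], a5], a2]
Normal form of the second expression: [[[[[a1, a4], a3], a6], a5], a2] - [[[[[a1, a4], a5], a3], a6], a2] + [[[[[a1, a4], a5], a6], a3], a2] - [[[[[a1, a4], a6], a3], a5], a2]
The forms do not match — not equal.

not equal — first -[[[[[a1, a4], a3], a6], a5], a2] + [[[[[a1, a4], a5], a3], a6], a2] - [[[[[a1, a4], a5], a6], a3], a2] + [[[[[a1, a4], a6], a3], a5], a2], second [[[[[a1, a4], a3], a6], a5], a2] - [[[[[a1, a4], a5], a3], a6], a2] + [[[[[a1, a4], a5], a6], a3], a2] - [[[[[a1, a4], a6], a3], a5], a2]


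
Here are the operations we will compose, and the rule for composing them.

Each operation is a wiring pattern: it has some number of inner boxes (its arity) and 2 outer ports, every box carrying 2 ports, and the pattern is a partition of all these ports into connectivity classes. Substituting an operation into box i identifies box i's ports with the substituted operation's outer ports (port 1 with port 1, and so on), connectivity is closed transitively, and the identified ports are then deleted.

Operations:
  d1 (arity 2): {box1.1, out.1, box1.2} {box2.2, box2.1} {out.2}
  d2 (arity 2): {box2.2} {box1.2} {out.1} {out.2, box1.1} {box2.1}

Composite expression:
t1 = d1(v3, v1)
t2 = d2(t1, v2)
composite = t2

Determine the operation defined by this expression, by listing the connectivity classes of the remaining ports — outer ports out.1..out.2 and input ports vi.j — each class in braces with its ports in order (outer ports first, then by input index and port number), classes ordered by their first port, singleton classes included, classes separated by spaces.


Two ports join when wires chain via d2-identified ports.
after d1, the pattern on (v3, v1) reads {out.1, v3.1, v3.2} {out.2} {v1.1, v1.2} (out.j = its outer ports)
after d2, the pattern on (v3, v1, v2) reads {out.1} {out.2, v3.1, v3.2} {v1.1, v1.2} {v2.1} {v2.2} (out.j = its outer ports)

{out.1} {out.2, v3.1, v3.2} {v1.1, v1.2} {v2.1} {v2.2}


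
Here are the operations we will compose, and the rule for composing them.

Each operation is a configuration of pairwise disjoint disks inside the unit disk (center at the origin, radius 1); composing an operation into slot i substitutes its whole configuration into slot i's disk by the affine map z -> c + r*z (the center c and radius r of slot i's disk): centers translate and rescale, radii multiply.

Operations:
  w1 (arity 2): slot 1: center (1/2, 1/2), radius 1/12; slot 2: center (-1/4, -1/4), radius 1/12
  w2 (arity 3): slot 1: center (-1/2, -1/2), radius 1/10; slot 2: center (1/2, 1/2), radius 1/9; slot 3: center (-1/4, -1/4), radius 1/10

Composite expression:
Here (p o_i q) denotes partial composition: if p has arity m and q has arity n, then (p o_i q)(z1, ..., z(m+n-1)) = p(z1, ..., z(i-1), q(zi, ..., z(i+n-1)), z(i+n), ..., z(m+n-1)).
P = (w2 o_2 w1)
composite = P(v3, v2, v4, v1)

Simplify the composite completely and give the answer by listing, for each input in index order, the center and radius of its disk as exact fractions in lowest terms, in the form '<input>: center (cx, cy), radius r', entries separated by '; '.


Only the slot chain above each v matters under w2; compose those maps.
tracing v3 down its 1-map path: center (-1/2, -1/2), radius 1/10
tracing v2 down its 2-map path: center (5/9, 5/9), radius 1/108
tracing v4 down its 2-map path: center (17/36, 17/36), radius 1/108
tracing v1 down its 1-map path: center (-1/4, -1/4), radius 1/10

v1: center (-1/4, -1/4), radius 1/10; v2: center (5/9, 5/9), radius 1/108; v3: center (-1/2, -1/2), radius 1/10; v4: center (17/36, 17/36), radius 1/108


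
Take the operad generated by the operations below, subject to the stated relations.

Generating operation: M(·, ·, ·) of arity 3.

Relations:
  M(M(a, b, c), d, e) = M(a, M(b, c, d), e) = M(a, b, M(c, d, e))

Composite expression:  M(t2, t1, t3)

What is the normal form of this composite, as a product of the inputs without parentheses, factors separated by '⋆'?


t2 ⋆ t1 ⋆ t3

Under associativity of M, the answer is the t's in reading order.
M(t2, t1, t3) flattens to t2 ⋆ t1 ⋆ t3


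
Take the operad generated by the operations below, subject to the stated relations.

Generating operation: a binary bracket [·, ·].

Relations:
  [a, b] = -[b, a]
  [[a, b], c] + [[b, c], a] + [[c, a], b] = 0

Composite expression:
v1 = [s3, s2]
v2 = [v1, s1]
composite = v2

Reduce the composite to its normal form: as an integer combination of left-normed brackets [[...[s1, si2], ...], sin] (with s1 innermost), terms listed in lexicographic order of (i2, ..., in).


Left-normed coefficients sit on the s1-initial expansion words.
Composite bracket: [[s3, s2], s1]
The bracket unfolds into 4 signed words via [a, b] = ab - ba (2^2 = 4).
The s1-initial words carry the normal form:
  word s1s2s3 has sign +1, contributing +[[s1, s2], s3]
  word s1s3s2 has sign -1, contributing -[[s1, s3], s2]

[[s1, s2], s3] - [[s1, s3], s2]


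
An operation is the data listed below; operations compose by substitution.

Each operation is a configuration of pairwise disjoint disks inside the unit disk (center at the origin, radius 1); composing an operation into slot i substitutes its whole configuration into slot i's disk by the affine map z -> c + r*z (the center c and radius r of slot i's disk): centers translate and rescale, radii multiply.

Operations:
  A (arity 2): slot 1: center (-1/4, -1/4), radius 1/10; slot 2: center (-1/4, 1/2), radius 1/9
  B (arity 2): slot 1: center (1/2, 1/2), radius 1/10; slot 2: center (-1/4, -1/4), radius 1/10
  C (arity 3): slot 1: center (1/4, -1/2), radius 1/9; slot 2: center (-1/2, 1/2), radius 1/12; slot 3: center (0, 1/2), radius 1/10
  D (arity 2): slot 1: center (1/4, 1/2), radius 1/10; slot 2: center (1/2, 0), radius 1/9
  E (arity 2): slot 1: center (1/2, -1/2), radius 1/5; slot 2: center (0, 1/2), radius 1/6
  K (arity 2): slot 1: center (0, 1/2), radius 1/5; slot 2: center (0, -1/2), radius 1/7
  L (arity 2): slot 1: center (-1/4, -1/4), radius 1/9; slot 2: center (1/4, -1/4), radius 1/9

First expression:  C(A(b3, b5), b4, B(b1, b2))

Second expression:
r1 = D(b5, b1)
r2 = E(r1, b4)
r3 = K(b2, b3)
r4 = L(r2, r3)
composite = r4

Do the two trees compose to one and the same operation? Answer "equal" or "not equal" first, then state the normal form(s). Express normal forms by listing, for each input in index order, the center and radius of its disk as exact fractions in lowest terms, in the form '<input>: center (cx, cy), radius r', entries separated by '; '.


not equal; the first gives b1: center (1/20, 11/20), radius 1/100; b2: center (-1/40, 19/40), radius 1/100; b3: center (2/9, -19/36), radius 1/90; b4: center (-1/2, 1/2), radius 1/12; b5: center (2/9, -4/9), radius 1/81 and the second b1: center (-11/60, -11/36), radius 1/405; b2: center (1/4, -7/36), radius 1/45; b3: center (1/4, -11/36), radius 1/63; b4: center (-1/4, -7/36), radius 1/54; b5: center (-17/90, -53/180), radius 1/450

Normal form of the first expression: b1: center (1/20, 11/20), radius 1/100; b2: center (-1/40, 19/40), radius 1/100; b3: center (2/9, -19/36), radius 1/90; b4: center (-1/2, 1/2), radius 1/12; b5: center (2/9, -4/9), radius 1/81
Normal form of the second expression: b1: center (-11/60, -11/36), radius 1/405; b2: center (1/4, -7/36), radius 1/45; b3: center (1/4, -11/36), radius 1/63; b4: center (-1/4, -7/36), radius 1/54; b5: center (-17/90, -53/180), radius 1/450
They disagree, so not equal.


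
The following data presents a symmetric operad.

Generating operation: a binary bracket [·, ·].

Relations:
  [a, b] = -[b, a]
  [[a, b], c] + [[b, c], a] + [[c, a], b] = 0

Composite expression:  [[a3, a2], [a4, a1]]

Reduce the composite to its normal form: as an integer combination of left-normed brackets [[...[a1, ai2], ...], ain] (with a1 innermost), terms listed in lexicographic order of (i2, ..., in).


In the tensor algebra, words opening a1 carry the a1-anchored form.
Composite bracket: [[a3, a2], [a4, a1]]
Full expansion: 8 signed words from ab - ba (2^3 = 8).
The a1-initial words carry the normal form:
  a1a4a2a3 appears with sign -1, giving the term -[[[a1, a4], a2], a3]
  a1a4a3a2 appears with sign +1, giving the term +[[[a1, a4], a3], a2]

-[[[a1, a4], a2], a3] + [[[a1, a4], a3], a2]


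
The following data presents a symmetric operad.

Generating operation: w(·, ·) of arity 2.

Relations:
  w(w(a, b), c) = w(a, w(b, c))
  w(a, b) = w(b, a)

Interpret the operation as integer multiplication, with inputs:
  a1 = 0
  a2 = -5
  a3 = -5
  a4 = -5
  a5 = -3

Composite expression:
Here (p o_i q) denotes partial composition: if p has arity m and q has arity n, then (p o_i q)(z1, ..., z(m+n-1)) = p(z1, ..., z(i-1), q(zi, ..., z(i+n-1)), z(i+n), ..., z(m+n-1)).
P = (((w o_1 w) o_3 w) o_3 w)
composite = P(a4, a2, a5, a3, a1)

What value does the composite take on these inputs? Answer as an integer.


w(a4, a2) = 25
w(a5, a3) = 15
w(w(a5, a3), a1) = 0
w(w(a4, a2), w(w(a5, a3), a1)) = 0

0


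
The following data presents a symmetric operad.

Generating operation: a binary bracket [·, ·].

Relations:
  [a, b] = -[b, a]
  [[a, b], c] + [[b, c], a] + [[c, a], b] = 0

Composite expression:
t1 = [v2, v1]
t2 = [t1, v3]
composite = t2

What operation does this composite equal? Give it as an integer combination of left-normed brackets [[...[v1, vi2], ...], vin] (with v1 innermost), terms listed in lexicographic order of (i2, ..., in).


-[[v1, v2], v3]

Antisymmetry and Jacobi reduce to v1-anchored left-normed brackets.
Composite bracket: [[v2, v1], v3]
Each bracket splits as ab - ba, giving 4 signed words (2^2 = 4).
Only words starting with v1 matter:
  the word v1v2v3 carries sign -1 and contributes -[[v1, v2], v3]


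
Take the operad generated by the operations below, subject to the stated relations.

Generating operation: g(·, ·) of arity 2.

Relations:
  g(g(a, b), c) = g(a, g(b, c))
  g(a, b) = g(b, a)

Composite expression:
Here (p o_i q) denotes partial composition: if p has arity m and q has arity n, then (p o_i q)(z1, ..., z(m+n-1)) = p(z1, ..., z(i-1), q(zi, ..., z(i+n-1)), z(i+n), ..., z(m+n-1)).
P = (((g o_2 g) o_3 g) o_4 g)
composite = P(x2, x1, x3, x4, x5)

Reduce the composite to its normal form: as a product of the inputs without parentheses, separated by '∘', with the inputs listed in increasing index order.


x1 ∘ x2 ∘ x3 ∘ x4 ∘ x5

With g associative and commutative, the x-input set is all that matters.
g(x4, x5) spells out as x4 ∘ x5
g(x3, g(x4, x5)) spells out as x3 ∘ x4 ∘ x5
g(x1, g(x3, g(x4, x5))) spells out as x1 ∘ x3 ∘ x4 ∘ x5
g(x2, g(x1, g(x3, g(x4, x5)))) spells out as x2 ∘ x1 ∘ x3 ∘ x4 ∘ x5
the factors in increasing index order: x1 ∘ x2 ∘ x3 ∘ x4 ∘ x5


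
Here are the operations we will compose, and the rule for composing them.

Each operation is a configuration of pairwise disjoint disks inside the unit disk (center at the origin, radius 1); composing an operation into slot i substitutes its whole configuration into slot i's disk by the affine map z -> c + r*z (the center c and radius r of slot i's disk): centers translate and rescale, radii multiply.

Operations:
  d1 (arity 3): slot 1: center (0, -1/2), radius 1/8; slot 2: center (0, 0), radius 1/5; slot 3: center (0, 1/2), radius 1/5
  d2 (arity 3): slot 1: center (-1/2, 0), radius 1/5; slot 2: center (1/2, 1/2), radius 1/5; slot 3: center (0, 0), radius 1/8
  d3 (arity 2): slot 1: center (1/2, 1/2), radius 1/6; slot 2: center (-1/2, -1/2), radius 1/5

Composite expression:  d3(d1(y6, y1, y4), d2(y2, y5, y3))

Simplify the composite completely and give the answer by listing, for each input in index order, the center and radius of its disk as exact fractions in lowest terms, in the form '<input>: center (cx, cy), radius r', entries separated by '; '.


y1: center (1/2, 1/2), radius 1/30; y2: center (-3/5, -1/2), radius 1/25; y3: center (-1/2, -1/2), radius 1/40; y4: center (1/2, 7/12), radius 1/30; y5: center (-2/5, -2/5), radius 1/25; y6: center (1/2, 5/12), radius 1/48

Affine substitution under d3: radii multiply and y-centers shift.
y6 passes through 2 substitutions, ending at center (1/2, 5/12), radius 1/48
y1 passes through 2 substitutions, ending at center (1/2, 1/2), radius 1/30
y4 passes through 2 substitutions, ending at center (1/2, 7/12), radius 1/30
y2 passes through 2 substitutions, ending at center (-3/5, -1/2), radius 1/25
y5 passes through 2 substitutions, ending at center (-2/5, -2/5), radius 1/25
y3 passes through 2 substitutions, ending at center (-1/2, -1/2), radius 1/40


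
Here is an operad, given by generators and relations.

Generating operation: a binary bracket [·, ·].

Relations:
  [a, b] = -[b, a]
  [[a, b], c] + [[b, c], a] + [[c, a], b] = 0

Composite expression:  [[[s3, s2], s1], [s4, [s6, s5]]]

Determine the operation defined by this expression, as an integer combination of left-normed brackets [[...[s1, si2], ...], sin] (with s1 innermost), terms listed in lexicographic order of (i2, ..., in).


-[[[[[s1, s2], s3], s4], s5], s6] + [[[[[s1, s2], s3], s4], s6], s5] + [[[[[s1, s2], s3], s5], s6], s4] - [[[[[s1, s2], s3], s6], s5], s4] + [[[[[s1, s3], s2], s4], s5], s6] - [[[[[s1, s3], s2], s4], s6], s5] - [[[[[s1, s3], s2], s5], s6], s4] + [[[[[s1, s3], s2], s6], s5], s4]

In the tensor algebra, words opening s1 carry the s1-anchored form.
Composite bracket: [[[s3, s2], s1], [s4, [s6, s5]]]
Expanding via [a, b] = ab - ba: 32 signed words (2^5 = 32).
Coefficients come from the s1-initial words:
  the word s1s2s3s4s5s6 carries sign -1 and contributes -[[[[[s1, s2], s3], s4], s5], s6]
  the word s1s2s3s4s6s5 carries sign +1 and contributes +[[[[[s1, s2], s3], s4], s6], s5]
  the word s1s2s3s5s6s4 carries sign +1 and contributes +[[[[[s1, s2], s3], s5], s6], s4]
  the word s1s2s3s6s5s4 carries sign -1 and contributes -[[[[[s1, s2], s3], s6], s5], s4]
  the word s1s3s2s4s5s6 carries sign +1 and contributes +[[[[[s1, s3], s2], s4], s5], s6]
  the word s1s3s2s4s6s5 carries sign -1 and contributes -[[[[[s1, s3], s2], s4], s6], s5]
  the word s1s3s2s5s6s4 carries sign -1 and contributes -[[[[[s1, s3], s2], s5], s6], s4]
  the word s1s3s2s6s5s4 carries sign +1 and contributes +[[[[[s1, s3], s2], s6], s5], s4]


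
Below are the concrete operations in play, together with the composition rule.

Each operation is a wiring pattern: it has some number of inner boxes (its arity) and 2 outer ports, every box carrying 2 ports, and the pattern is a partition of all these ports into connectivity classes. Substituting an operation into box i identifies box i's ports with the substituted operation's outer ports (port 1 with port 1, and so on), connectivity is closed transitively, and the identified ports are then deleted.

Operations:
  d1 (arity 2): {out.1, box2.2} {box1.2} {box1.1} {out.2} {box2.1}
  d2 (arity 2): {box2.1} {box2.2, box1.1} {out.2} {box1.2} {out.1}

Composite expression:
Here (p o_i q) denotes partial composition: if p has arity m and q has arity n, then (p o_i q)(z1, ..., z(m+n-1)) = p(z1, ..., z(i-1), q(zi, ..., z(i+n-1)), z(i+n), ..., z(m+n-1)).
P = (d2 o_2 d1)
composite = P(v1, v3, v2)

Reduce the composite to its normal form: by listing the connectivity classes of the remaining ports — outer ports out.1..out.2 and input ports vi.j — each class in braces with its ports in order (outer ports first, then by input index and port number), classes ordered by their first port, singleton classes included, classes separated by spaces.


Connectivity passes through glued d2-boundaries; trace each wire chain.
the subtree at d1 composes to {out.1, v2.2} {out.2} {v2.1} {v3.1} {v3.2} on (v3, v2); out.j = own outer ports
the subtree at d2 composes to {out.1} {out.2} {v1.1} {v1.2} {v2.1} {v2.2} {v3.1} {v3.2} on (v1, v3, v2); out.j = own outer ports

{out.1} {out.2} {v1.1} {v1.2} {v2.1} {v2.2} {v3.1} {v3.2}


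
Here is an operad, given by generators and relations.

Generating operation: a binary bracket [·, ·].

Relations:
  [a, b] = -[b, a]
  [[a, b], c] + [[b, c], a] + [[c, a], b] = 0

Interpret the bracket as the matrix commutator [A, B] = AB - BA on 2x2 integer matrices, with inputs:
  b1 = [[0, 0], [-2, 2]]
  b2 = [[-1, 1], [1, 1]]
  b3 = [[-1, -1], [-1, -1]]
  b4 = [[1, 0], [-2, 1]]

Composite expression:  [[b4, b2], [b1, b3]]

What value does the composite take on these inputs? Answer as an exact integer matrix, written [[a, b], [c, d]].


[b4, b2] = [[2, 0], [4, -2]]
[b1, b3] = [[-2, 2], [-2, 2]]
[[b4, b2], [b1, b3]] = [[-8, 8], [-8, 8]]

[[-8, 8], [-8, 8]]


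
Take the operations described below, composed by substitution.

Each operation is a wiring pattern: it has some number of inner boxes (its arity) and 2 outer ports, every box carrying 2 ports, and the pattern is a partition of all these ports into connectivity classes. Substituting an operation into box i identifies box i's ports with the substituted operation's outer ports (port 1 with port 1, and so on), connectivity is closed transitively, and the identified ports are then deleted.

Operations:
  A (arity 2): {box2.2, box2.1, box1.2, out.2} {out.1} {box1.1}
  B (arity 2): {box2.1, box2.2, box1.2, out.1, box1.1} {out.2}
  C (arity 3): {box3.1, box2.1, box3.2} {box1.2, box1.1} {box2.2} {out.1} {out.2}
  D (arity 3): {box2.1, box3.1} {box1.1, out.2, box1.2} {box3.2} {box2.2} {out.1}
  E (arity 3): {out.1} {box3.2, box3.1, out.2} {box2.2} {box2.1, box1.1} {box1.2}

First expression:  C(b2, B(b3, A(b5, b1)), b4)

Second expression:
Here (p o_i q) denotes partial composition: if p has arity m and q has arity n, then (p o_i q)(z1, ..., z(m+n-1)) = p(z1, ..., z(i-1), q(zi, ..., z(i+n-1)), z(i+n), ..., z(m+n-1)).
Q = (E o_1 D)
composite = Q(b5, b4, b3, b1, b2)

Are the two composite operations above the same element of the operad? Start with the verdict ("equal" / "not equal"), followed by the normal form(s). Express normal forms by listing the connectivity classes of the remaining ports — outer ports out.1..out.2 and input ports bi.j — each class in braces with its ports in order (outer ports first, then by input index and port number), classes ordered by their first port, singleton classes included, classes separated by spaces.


not equal; first: {out.1} {out.2} {b1.1, b1.2, b3.1, b3.2, b4.1, b4.2, b5.2} {b2.1, b2.2} {b5.1}; second: {out.1} {out.2, b2.1, b2.2} {b1.1} {b1.2} {b3.1, b4.1} {b3.2} {b4.2} {b5.1, b5.2}

The first expression, normalized: {out.1} {out.2} {b1.1, b1.2, b3.1, b3.2, b4.1, b4.2, b5.2} {b2.1, b2.2} {b5.1}
The second expression, normalized: {out.1} {out.2, b2.1, b2.2} {b1.1} {b1.2} {b3.1, b4.1} {b3.2} {b4.2} {b5.1, b5.2}
The forms do not match — not equal.


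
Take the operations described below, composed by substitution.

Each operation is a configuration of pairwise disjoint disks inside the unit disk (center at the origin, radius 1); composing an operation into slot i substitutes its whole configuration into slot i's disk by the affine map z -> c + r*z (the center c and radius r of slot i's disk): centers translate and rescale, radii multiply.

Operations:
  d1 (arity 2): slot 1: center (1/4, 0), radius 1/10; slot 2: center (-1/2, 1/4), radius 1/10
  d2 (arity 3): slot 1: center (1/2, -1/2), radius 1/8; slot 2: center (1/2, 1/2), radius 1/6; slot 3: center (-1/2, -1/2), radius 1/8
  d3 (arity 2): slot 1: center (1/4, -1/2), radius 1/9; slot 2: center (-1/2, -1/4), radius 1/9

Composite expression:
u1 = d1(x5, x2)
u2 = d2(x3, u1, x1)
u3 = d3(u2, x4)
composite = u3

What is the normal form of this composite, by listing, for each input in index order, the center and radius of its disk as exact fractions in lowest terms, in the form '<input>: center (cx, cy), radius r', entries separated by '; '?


x1: center (7/36, -5/9), radius 1/72; x2: center (8/27, -95/216), radius 1/540; x3: center (11/36, -5/9), radius 1/72; x4: center (-1/2, -1/4), radius 1/9; x5: center (67/216, -4/9), radius 1/540


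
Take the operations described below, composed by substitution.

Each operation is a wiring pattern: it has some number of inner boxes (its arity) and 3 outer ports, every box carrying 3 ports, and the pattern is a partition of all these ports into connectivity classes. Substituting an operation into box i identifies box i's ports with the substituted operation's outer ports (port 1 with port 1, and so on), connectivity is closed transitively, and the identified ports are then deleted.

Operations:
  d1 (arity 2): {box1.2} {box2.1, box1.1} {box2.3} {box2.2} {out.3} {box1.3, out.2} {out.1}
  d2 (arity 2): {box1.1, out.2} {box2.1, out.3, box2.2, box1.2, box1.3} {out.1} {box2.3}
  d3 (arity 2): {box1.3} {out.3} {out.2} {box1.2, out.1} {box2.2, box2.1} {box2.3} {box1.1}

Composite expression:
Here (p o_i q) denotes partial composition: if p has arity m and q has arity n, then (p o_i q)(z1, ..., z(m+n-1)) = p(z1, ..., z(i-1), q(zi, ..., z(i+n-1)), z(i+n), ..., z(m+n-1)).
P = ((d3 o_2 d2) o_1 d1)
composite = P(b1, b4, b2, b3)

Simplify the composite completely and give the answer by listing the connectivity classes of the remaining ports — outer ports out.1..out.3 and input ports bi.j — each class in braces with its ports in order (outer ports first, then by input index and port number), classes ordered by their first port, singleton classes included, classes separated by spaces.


Connectivity passes through glued d3-boundaries; trace each wire chain.
the subtree at d1 composes to {out.1} {out.2, b1.3} {out.3} {b1.1, b4.1} {b1.2} {b4.2} {b4.3} on (b1, b4); out.j = own outer ports
the subtree at d2 composes to {out.1} {out.2, b2.1} {out.3, b2.2, b2.3, b3.1, b3.2} {b3.3} on (b2, b3); out.j = own outer ports
the subtree at d3 composes to {out.1, b1.3} {out.2} {out.3} {b1.1, b4.1} {b1.2} {b2.1} {b2.2, b2.3, b3.1, b3.2} {b3.3} {b4.2} {b4.3} on (b1, b4, b2, b3); out.j = own outer ports

{out.1, b1.3} {out.2} {out.3} {b1.1, b4.1} {b1.2} {b2.1} {b2.2, b2.3, b3.1, b3.2} {b3.3} {b4.2} {b4.3}


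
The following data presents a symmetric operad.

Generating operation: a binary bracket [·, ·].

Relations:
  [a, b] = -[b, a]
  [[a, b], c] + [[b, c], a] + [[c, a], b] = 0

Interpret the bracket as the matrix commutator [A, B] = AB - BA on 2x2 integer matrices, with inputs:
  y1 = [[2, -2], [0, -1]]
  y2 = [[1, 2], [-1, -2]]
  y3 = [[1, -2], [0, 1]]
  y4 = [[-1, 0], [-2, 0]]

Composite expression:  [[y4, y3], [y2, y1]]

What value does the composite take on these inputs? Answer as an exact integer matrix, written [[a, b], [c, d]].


[[-6, 104], [-24, 6]]

[y4, y3] = [[-4, 2], [0, 4]]
[y2, y1] = [[-2, -12], [-3, 2]]
[[y4, y3], [y2, y1]] = [[-6, 104], [-24, 6]]


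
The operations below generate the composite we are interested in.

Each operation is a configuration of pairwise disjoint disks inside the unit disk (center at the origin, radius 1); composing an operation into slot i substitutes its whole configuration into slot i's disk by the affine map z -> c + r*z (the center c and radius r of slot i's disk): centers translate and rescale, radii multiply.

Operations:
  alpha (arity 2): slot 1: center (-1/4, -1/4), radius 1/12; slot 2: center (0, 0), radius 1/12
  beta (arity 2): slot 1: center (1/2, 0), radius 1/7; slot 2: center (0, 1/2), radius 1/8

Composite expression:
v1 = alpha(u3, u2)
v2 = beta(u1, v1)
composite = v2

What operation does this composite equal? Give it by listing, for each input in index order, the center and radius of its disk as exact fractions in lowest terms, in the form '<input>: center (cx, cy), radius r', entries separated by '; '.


u1: center (1/2, 0), radius 1/7; u2: center (0, 1/2), radius 1/96; u3: center (-1/32, 15/32), radius 1/96

Follow each u-input down from beta: c' goes to c + r*c', radius to r*r'.
tracing u1 down its 1-map path: center (1/2, 0), radius 1/7
tracing u3 down its 2-map path: center (-1/32, 15/32), radius 1/96
tracing u2 down its 2-map path: center (0, 1/2), radius 1/96


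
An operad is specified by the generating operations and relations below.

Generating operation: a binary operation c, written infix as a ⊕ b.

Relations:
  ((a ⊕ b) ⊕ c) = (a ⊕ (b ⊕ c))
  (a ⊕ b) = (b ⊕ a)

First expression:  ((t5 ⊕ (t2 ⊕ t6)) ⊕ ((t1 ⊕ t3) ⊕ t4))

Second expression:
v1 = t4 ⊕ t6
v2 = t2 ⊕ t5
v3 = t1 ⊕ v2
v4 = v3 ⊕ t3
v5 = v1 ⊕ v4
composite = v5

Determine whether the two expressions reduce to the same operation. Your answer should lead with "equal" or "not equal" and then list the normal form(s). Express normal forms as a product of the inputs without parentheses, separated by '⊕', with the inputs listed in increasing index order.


equal; the common form is t1 ⊕ t2 ⊕ t3 ⊕ t4 ⊕ t5 ⊕ t6

The first expression, normalized: t1 ⊕ t2 ⊕ t3 ⊕ t4 ⊕ t5 ⊕ t6
The second expression, normalized: t1 ⊕ t2 ⊕ t3 ⊕ t4 ⊕ t5 ⊕ t6
Same normal form: equal.


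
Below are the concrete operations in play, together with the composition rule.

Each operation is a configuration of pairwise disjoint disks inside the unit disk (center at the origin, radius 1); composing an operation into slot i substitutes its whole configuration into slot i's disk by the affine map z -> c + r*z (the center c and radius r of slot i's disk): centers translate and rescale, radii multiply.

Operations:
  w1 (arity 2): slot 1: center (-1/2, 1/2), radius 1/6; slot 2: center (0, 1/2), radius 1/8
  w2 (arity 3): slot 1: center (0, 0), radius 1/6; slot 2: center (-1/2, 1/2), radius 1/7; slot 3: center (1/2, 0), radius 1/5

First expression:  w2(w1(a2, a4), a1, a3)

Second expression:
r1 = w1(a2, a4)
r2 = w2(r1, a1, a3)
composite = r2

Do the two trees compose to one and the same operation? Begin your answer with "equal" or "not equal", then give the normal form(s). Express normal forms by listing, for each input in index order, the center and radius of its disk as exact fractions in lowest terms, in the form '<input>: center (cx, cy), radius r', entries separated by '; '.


equal; both compose to a1: center (-1/2, 1/2), radius 1/7; a2: center (-1/12, 1/12), radius 1/36; a3: center (1/2, 0), radius 1/5; a4: center (0, 1/12), radius 1/48

Reducing the first expression gives a1: center (-1/2, 1/2), radius 1/7; a2: center (-1/12, 1/12), radius 1/36; a3: center (1/2, 0), radius 1/5; a4: center (0, 1/12), radius 1/48
Reducing the second expression gives a1: center (-1/2, 1/2), radius 1/7; a2: center (-1/12, 1/12), radius 1/36; a3: center (1/2, 0), radius 1/5; a4: center (0, 1/12), radius 1/48
One common form — equal.


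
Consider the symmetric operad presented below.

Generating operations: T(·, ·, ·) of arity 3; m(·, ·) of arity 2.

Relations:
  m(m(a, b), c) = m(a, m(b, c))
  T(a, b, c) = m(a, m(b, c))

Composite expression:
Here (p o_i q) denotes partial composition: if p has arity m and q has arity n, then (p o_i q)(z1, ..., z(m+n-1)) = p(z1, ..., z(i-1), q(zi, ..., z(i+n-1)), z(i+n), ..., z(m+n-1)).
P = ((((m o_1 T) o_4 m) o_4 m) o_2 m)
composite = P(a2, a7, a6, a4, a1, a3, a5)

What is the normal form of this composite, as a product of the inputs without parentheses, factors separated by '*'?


a2 * a7 * a6 * a4 * a1 * a3 * a5

Associativity of m dissolves the nesting; only the a-input order survives.
m(a7, a6) unparenthesizes to a7 * a6
T(a2, m(a7, a6), a4) unparenthesizes to a2 * a7 * a6 * a4
m(a1, a3) unparenthesizes to a1 * a3
m(m(a1, a3), a5) unparenthesizes to a1 * a3 * a5
m(T(a2, m(a7, a6), a4), m(m(a1, a3), a5)) unparenthesizes to a2 * a7 * a6 * a4 * a1 * a3 * a5


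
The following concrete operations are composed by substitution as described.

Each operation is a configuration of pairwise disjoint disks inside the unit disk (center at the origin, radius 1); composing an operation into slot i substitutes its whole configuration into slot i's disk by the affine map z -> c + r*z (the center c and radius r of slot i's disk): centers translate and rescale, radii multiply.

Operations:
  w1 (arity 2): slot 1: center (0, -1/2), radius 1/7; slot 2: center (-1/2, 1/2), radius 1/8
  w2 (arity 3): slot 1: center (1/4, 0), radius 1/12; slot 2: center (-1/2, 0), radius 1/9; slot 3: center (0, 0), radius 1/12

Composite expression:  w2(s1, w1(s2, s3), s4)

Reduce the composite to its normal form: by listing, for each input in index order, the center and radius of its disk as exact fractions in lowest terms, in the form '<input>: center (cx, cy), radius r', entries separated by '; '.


Nesting under w2 composes maps z -> c + r*z down each s-path.
tracing s1 down its 1-map path: center (1/4, 0), radius 1/12
tracing s2 down its 2-map path: center (-1/2, -1/18), radius 1/63
tracing s3 down its 2-map path: center (-5/9, 1/18), radius 1/72
tracing s4 down its 1-map path: center (0, 0), radius 1/12

s1: center (1/4, 0), radius 1/12; s2: center (-1/2, -1/18), radius 1/63; s3: center (-5/9, 1/18), radius 1/72; s4: center (0, 0), radius 1/12


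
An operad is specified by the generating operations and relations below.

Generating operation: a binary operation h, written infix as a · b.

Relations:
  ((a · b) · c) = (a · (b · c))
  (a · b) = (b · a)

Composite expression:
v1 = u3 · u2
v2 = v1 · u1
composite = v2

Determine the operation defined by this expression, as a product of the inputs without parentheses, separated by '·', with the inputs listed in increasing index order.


u1 · u2 · u3


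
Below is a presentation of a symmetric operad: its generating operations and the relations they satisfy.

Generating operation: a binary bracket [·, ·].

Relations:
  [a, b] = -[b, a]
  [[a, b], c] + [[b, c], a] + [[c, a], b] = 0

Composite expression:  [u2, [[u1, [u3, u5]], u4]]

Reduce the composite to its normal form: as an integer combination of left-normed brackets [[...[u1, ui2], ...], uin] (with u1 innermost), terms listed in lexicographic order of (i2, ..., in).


Skip Jacobi rewriting: expand, keep u1-initial words, read off terms.
Composite bracket: [u2, [[u1, [u3, u5]], u4]]
Each bracket splits as ab - ba, giving 16 signed words (2^4 = 16).
Words beginning with u1 determine it all:
  u1u3u5u4u2 appears with sign -1, giving the term -[[[[u1, u3], u5], u4], u2]
  u1u5u3u4u2 appears with sign +1, giving the term +[[[[u1, u5], u3], u4], u2]

-[[[[u1, u3], u5], u4], u2] + [[[[u1, u5], u3], u4], u2]
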